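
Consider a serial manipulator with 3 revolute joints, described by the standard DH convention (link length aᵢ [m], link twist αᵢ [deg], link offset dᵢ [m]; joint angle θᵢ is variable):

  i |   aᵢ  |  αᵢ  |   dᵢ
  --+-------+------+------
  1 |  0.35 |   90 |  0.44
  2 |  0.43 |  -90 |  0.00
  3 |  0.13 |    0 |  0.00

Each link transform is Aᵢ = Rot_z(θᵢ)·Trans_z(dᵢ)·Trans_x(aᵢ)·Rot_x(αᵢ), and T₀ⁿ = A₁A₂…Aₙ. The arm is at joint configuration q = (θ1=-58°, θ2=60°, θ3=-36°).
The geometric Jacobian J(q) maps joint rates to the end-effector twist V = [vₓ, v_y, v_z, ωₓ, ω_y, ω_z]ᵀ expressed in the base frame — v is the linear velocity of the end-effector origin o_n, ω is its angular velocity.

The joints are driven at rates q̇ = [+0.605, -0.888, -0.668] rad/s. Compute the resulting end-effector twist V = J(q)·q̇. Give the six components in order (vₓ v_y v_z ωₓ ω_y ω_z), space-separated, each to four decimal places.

o_n = [0.2625, -0.5642, 0.9035]
J₁: ẑ×o_n = [0.5642, 0.2625, -0.0000], ω = ẑ
J2: z=[-0.8480, -0.5299, 0.0000] o=[0.1855, -0.2968, 0.4400] → [-0.2456, 0.3930, 0.2676, -0.8480, -0.5299, 0.0000]
J3: z=[-0.4589, 0.7344, 0.5000] o=[0.2994, -0.4791, 0.8124] → [0.1094, 0.0233, 0.0662, -0.4589, 0.7344, 0.5000]
V = J·q̇ = [0.4864, -0.2058, -0.2818, 1.0596, -0.0200, 0.2710]

0.4864 -0.2058 -0.2818 1.0596 -0.0200 0.2710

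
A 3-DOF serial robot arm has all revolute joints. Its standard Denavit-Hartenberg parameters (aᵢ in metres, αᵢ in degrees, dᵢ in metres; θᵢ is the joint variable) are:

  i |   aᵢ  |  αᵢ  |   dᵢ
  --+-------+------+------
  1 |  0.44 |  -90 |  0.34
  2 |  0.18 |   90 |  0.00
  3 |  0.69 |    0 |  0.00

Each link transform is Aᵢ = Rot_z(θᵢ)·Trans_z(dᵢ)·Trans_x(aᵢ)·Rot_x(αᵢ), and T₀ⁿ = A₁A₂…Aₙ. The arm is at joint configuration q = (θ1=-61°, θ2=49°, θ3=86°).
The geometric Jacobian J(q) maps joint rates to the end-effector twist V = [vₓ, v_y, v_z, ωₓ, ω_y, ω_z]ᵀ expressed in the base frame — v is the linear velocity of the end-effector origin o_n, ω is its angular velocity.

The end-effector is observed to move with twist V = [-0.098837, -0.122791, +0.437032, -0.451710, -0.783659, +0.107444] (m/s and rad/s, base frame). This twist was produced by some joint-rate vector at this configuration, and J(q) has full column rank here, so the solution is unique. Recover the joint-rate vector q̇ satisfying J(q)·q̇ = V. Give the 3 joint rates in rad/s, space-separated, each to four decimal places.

o_n = [0.8879, -0.1820, 0.1678]
J₁: ẑ×o_n = [0.1820, 0.8879, -0.0000], ω = ẑ
J2: z=[0.8746, 0.4848, 0.0000] o=[0.2133, -0.3848, 0.3400] → [-0.0835, 0.1506, -0.1497, 0.8746, 0.4848, 0.0000]
J3: z=[0.3659, -0.6601, 0.6561] o=[0.2706, -0.4881, 0.2042] → [-0.1768, 0.4183, 0.5195, 0.3659, -0.6601, 0.6561]
q̇ = J⁺·V = [-0.2980, -0.7750, 0.6180]

-0.2980 -0.7750 0.6180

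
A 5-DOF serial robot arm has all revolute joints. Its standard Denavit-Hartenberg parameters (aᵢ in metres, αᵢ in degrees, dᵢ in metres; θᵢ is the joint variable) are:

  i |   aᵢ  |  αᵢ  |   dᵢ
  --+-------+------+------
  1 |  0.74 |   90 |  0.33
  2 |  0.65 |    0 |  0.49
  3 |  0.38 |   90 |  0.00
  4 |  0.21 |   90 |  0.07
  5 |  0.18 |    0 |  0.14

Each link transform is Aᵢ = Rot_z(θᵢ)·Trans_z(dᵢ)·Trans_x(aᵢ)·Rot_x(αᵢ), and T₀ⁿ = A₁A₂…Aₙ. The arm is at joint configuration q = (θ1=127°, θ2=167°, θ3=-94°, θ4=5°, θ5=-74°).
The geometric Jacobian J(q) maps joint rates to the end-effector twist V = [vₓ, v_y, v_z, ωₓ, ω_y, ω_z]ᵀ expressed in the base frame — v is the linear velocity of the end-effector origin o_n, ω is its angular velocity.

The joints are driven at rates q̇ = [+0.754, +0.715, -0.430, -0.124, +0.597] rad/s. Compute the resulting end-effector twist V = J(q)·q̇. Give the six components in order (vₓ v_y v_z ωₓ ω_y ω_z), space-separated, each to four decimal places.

o_n = [0.1786, 0.3830, 1.1287]
J₁: ẑ×o_n = [-0.3830, 0.1786, 0.0000], ω = ẑ
J2: z=[0.7986, 0.6018, 0.0000] o=[-0.4453, 0.5910, 0.3300] → [0.4807, -0.6379, -0.5416, 0.7986, 0.6018, 0.0000]
J3: z=[0.7986, 0.6018, 0.0000] o=[0.3271, 0.3801, 0.4762] → [0.3927, -0.5211, 0.0918, 0.7986, 0.6018, 0.0000]
J4: z=[-0.5755, 0.7637, -0.2924] o=[0.2603, 0.4688, 0.8396] → [0.1957, 0.1903, 0.1117, -0.5755, 0.7637, -0.2924]
J5: z=[-0.8109, -0.5792, 0.0833] o=[0.1978, 0.5821, 1.0192] → [-0.0468, 0.0872, 0.1503, -0.8109, -0.5792, 0.0833]
V = J·q̇ = [-0.1662, -0.0689, -0.3508, -0.1852, -0.2690, 0.8400]

-0.1662 -0.0689 -0.3508 -0.1852 -0.2690 0.8400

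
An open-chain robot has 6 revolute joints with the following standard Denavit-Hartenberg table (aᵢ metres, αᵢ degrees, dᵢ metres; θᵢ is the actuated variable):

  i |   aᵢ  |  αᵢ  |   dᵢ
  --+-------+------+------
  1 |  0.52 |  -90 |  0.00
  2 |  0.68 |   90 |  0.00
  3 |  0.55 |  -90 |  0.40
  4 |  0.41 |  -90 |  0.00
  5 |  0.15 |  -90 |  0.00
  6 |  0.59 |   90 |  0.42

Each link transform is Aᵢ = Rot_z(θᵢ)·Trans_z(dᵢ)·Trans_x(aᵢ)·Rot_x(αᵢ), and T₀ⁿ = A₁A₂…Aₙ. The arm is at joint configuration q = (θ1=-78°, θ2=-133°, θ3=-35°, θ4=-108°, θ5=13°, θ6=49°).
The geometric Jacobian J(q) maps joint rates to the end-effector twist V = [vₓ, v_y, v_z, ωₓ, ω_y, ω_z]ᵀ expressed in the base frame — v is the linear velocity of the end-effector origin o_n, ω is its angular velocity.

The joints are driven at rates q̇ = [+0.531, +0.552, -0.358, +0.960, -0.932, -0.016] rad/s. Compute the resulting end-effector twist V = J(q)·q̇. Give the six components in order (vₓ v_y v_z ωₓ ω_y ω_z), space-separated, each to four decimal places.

o_n = [-0.4412, 0.3536, -0.5276]
J₁: ẑ×o_n = [-0.3536, -0.4412, 0.0000], ω = ẑ
J2: z=[0.9781, 0.2079, 0.0000] o=[0.1081, -0.5086, 0.0000] → [-0.1097, 0.5160, 0.9576, 0.9781, 0.2079, 0.0000]
J3: z=[-0.1521, 0.7154, -0.6820] o=[0.0117, -0.0550, 0.4973] → [-0.4545, 0.1531, 0.2619, -0.1521, 0.7154, -0.6820]
J4: z=[0.7199, 0.5529, 0.4195] o=[-0.4216, 0.4661, 0.5540] → [-0.5509, 0.7704, -0.0701, 0.7199, 0.5529, 0.4195]
J5: z=[-0.6910, 0.6274, 0.3590] o=[-0.3951, 0.6909, 0.2122] → [-0.3430, -0.5278, 0.2620, -0.6910, 0.6274, 0.3590]
J6: z=[-0.7160, -0.6621, -0.2212] o=[-0.4099, 0.7524, 0.0762] → [0.3115, -0.4254, 0.2648, -0.7160, -0.6621, -0.2212]
V = J·q̇ = [-0.2998, 1.2340, 0.1191, 1.9410, -0.1846, 0.8468]

-0.2998 1.2340 0.1191 1.9410 -0.1846 0.8468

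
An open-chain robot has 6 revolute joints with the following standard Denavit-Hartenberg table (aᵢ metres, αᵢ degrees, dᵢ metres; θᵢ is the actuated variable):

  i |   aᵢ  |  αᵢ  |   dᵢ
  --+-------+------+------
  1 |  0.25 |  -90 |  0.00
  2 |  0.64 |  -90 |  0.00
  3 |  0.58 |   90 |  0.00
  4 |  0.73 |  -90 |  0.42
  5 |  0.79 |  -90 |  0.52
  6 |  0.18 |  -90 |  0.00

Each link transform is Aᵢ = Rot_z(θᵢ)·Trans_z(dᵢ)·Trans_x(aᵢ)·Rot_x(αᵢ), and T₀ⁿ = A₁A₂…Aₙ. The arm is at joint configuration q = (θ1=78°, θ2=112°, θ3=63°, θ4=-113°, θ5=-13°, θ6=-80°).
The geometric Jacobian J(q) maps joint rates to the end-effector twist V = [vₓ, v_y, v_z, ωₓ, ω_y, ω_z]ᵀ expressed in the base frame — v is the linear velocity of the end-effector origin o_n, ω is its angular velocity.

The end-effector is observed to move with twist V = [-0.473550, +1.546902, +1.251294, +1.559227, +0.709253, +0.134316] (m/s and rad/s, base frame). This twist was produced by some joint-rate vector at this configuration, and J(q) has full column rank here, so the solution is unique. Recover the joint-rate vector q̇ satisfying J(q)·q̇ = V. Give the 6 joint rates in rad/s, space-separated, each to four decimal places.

-0.7700 -0.6130 -0.4270 -0.9400 0.1870 0.5070

o_n = [0.5374, 1.1748, -1.9853]
J₁: ẑ×o_n = [-1.1748, 0.5374, 0.0000], ω = ẑ
J2: z=[-0.9781, 0.2079, 0.0000] o=[0.0520, 0.2445, 0.0000] → [-0.4128, -1.9420, -1.0109, -0.9781, 0.2079, 0.0000]
J3: z=[-0.1928, -0.9069, 0.3746] o=[0.0021, 0.0100, -0.5934] → [0.8260, -0.0678, 0.2609, -0.1928, -0.9069, 0.3746]
J4: z=[-0.5135, -0.2321, -0.8261] o=[0.4871, -0.1939, -0.8375] → [1.3971, -0.6309, -0.6911, -0.5135, -0.2321, -0.8261]
J5: z=[0.8450, 0.0307, -0.5338] o=[0.1625, 0.4183, -1.3162] → [0.3833, 0.3653, 0.6278, 0.8450, 0.0307, -0.5338]
J6: z=[0.4667, 0.4448, 0.7644] o=[0.3958, 1.1414, -1.8794] → [-0.0727, 0.1577, -0.0474, 0.4667, 0.4448, 0.7644]
q̇ = J⁺·V = [-0.7700, -0.6130, -0.4270, -0.9400, 0.1870, 0.5070]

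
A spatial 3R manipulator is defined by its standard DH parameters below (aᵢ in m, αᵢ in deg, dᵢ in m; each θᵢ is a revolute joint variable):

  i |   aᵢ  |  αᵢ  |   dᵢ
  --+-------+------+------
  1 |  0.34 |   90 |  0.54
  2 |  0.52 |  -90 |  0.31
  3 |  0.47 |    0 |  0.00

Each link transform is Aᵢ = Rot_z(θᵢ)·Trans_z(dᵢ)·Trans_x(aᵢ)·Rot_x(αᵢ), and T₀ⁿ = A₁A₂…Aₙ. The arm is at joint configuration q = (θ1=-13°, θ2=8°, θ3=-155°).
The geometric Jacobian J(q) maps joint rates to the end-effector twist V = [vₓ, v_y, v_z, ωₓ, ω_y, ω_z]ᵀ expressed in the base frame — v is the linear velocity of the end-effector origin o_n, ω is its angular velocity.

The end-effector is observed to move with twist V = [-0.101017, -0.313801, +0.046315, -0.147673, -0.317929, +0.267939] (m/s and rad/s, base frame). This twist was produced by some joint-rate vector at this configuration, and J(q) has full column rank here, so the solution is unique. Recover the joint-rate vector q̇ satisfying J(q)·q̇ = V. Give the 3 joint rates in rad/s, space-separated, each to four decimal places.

-0.2470 0.3430 0.5200

o_n = [0.3076, -0.5930, 0.5531]
J₁: ẑ×o_n = [0.5930, 0.3076, -0.0000], ω = ẑ
J2: z=[-0.2250, -0.9744, 0.0000] o=[0.3313, -0.0765, 0.5400] → [-0.0128, 0.0029, 0.0931, -0.2250, -0.9744, 0.0000]
J3: z=[-0.1356, 0.0313, 0.9903] o=[0.7633, -0.4944, 0.6124] → [0.0958, -0.4593, 0.0276, -0.1356, 0.0313, 0.9903]
q̇ = J⁺·V = [-0.2470, 0.3430, 0.5200]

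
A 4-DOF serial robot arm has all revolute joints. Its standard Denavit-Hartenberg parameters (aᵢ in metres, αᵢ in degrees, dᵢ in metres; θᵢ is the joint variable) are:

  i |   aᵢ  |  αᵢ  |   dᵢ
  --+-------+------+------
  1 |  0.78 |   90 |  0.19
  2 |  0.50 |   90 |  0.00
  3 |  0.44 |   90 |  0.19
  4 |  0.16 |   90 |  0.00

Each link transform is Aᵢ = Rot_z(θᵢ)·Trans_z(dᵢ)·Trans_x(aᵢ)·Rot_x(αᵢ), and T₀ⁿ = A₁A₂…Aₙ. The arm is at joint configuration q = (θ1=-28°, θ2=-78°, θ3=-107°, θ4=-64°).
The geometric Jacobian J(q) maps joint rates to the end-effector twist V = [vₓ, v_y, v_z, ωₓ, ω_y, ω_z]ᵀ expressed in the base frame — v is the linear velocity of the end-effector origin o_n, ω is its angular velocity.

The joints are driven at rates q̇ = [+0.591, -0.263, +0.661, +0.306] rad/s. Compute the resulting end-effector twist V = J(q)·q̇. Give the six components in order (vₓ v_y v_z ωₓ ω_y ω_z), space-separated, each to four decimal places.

o_n = [0.9422, 0.0515, -0.1628]
J₁: ẑ×o_n = [-0.0515, 0.9422, 0.0000], ω = ẑ
J2: z=[-0.4695, -0.8829, 0.0000] o=[0.6887, -0.3662, 0.1900] → [0.3115, -0.1656, 0.0278, -0.4695, -0.8829, 0.0000]
J3: z=[-0.8637, 0.4592, -0.2079] o=[0.7805, -0.4150, -0.2991] → [0.1596, 0.0841, -0.4772, -0.8637, 0.4592, -0.2079]
J4: z=[-0.3128, -0.1648, 0.9354] o=[0.7903, 0.0563, -0.2127] → [-0.0037, 0.1577, 0.0265, -0.3128, -0.1648, 0.9354]
V = J·q̇ = [-0.0080, 0.7043, -0.3146, -0.5431, 0.4853, 0.7398]

-0.0080 0.7043 -0.3146 -0.5431 0.4853 0.7398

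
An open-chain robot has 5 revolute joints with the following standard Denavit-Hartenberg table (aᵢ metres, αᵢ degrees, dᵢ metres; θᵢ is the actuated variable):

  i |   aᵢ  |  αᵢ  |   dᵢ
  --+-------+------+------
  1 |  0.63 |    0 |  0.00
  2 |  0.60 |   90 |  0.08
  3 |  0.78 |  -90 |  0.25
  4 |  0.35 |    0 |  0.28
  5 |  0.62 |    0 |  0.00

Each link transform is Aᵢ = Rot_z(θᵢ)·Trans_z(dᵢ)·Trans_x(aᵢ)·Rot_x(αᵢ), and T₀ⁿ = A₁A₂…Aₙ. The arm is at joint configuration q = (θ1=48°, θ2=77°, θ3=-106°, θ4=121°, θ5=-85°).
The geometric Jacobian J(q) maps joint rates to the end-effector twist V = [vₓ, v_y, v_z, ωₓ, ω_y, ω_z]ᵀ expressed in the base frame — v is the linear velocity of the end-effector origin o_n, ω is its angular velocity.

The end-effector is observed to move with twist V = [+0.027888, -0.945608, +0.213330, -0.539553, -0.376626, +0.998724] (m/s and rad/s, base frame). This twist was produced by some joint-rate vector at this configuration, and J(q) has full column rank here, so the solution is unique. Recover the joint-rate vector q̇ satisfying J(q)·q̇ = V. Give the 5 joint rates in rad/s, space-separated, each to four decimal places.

o_n = [-0.2423, 0.6938, -1.0558]
J₁: ẑ×o_n = [-0.6938, -0.2423, 0.0000], ω = ẑ
J2: z=[0.0000, 0.0000, 1.0000] o=[0.4216, 0.4682, 0.0000] → [-0.2256, -0.6639, 0.0000, 0.0000, 0.0000, 1.0000]
J3: z=[0.8192, 0.5736, 0.0000] o=[0.0774, 0.9597, 0.0800] → [-0.6515, 0.9304, -0.0344, 0.8192, 0.5736, 0.0000]
J4: z=[-0.5514, 0.7874, -0.2756] o=[0.4055, 0.9270, -0.6698] → [-0.3683, -0.0343, 0.6387, -0.5514, 0.7874, -0.2756]
J5: z=[-0.5514, 0.7874, -0.2756] o=[-0.0231, 1.0161, -0.5737] → [-0.4685, -0.2054, 0.3503, -0.5514, 0.7874, -0.2756]
q̇ = J⁺·V = [0.5150, 0.4840, -0.6580, 0.6600, -0.6590]

0.5150 0.4840 -0.6580 0.6600 -0.6590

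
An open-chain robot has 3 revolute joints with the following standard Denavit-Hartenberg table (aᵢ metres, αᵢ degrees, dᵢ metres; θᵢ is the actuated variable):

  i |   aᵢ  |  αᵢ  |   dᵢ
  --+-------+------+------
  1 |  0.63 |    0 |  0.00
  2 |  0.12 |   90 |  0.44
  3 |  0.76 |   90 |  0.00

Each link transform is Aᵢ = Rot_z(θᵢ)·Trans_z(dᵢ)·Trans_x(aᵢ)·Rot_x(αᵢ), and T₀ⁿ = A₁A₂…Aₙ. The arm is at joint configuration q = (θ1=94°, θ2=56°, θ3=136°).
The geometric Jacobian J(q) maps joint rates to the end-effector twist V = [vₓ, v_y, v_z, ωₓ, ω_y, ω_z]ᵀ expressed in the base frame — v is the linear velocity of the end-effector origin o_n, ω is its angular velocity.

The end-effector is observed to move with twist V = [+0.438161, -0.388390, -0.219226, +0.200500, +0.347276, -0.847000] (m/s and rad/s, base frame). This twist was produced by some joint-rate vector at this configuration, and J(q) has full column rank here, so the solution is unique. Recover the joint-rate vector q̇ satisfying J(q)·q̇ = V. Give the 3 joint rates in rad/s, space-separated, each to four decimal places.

-0.6930 -0.1540 0.4010

o_n = [0.3256, 0.4151, 0.9679]
J₁: ẑ×o_n = [-0.4151, 0.3256, 0.0000], ω = ẑ
J2: z=[0.0000, 0.0000, 1.0000] o=[-0.0439, 0.6285, 0.0000] → [0.2133, 0.3695, -0.0000, 0.0000, 0.0000, 1.0000]
J3: z=[0.5000, 0.8660, 0.0000] o=[-0.1479, 0.6885, 0.4400] → [0.4572, -0.2640, -0.5467, 0.5000, 0.8660, 0.0000]
q̇ = J⁺·V = [-0.6930, -0.1540, 0.4010]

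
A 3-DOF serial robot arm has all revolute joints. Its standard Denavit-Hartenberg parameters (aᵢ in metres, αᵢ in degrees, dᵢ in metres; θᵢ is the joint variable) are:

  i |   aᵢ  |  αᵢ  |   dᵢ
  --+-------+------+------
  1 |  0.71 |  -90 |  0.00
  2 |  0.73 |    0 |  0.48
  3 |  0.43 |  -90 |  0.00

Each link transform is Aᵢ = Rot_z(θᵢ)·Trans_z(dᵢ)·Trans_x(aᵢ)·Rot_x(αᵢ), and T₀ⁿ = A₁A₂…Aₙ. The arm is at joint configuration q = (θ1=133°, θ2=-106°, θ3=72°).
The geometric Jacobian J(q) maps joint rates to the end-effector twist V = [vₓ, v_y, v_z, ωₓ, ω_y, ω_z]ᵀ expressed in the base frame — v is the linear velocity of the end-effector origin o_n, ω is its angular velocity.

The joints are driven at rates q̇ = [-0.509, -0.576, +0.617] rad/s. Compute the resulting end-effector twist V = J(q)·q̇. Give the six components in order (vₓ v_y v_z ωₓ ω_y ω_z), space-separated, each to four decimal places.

o_n = [-0.9412, 0.3055, 0.9422]
J₁: ẑ×o_n = [-0.3055, -0.9412, 0.0000], ω = ẑ
J2: z=[-0.7314, -0.6820, 0.0000] o=[-0.4842, 0.5193, 0.0000] → [-0.6426, 0.6891, -0.1553, -0.7314, -0.6820, 0.0000]
J3: z=[-0.7314, -0.6820, 0.0000] o=[-0.6980, 0.0447, 0.7017] → [-0.1640, 0.1759, -0.3565, -0.7314, -0.6820, 0.0000]
V = J·q̇ = [0.4244, 0.1907, -0.1305, -0.0300, -0.0280, -0.5090]

0.4244 0.1907 -0.1305 -0.0300 -0.0280 -0.5090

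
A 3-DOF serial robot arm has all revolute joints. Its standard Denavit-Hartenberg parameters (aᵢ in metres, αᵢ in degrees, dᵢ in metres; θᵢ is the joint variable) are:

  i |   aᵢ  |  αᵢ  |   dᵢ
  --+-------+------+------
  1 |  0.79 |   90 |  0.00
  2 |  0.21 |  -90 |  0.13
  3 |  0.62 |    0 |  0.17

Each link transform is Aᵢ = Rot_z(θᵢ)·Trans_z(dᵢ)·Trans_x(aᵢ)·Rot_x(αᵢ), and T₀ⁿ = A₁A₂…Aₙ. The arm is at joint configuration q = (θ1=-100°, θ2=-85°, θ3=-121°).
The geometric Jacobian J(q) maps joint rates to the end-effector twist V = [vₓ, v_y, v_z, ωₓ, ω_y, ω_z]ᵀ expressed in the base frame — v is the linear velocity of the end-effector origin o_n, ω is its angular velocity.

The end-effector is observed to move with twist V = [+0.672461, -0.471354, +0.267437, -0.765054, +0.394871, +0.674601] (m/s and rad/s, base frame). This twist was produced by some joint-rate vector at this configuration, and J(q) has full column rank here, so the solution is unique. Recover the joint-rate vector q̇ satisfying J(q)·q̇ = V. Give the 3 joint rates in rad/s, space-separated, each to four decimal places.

0.6970 0.8220 -0.2570

o_n = [-0.8163, -0.8205, 0.1237]
J₁: ẑ×o_n = [0.8205, -0.8163, 0.0000], ω = ẑ
J2: z=[-0.9848, 0.1736, 0.0000] o=[-0.1372, -0.7780, 0.0000] → [0.0215, 0.1218, 0.1598, -0.9848, 0.1736, 0.0000]
J3: z=[-0.1730, -0.9811, 0.0872] o=[-0.2684, -0.7734, -0.2092] → [-0.3225, 0.0098, -0.5294, -0.1730, -0.9811, 0.0872]
q̇ = J⁺·V = [0.6970, 0.8220, -0.2570]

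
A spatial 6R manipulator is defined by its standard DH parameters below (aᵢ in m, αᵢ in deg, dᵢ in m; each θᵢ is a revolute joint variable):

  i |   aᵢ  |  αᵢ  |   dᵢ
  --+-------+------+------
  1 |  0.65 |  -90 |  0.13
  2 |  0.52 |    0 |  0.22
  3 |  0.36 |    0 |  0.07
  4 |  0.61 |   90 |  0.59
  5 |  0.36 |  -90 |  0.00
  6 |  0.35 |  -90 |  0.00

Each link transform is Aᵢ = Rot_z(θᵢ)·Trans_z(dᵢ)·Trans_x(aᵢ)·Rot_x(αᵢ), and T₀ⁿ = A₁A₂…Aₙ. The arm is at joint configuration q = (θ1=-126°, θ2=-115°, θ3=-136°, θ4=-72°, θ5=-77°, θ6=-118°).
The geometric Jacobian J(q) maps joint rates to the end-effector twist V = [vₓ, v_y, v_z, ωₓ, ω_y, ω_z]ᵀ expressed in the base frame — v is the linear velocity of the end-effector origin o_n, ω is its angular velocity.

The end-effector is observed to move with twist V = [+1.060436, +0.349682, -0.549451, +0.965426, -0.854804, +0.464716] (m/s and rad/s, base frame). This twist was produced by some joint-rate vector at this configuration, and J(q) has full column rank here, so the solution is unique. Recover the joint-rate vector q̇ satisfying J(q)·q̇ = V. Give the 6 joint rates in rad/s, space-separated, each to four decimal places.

o_n = [-0.0426, -1.2315, 0.1141]
J₁: ẑ×o_n = [1.2315, -0.0426, 0.0000], ω = ẑ
J2: z=[0.8090, -0.5878, 0.0000] o=[-0.3821, -0.5259, 0.1300] → [0.0093, 0.0129, -0.3713, 0.8090, -0.5878, 0.0000]
J3: z=[0.8090, -0.5878, 0.0000] o=[-0.0749, -0.4774, 0.6013] → [0.2864, 0.3941, -0.5911, 0.8090, -0.5878, 0.0000]
J4: z=[0.8090, -0.5878, 0.0000] o=[0.0506, -0.4237, 0.2609] → [0.0863, 0.1188, -0.7083, 0.8090, -0.5878, 0.0000]
J5: z=[-0.3537, -0.4869, 0.7986] o=[0.2416, -1.1646, -0.1062] → [-0.0539, -0.1491, -0.1147, -0.3537, -0.4869, 0.7986]
J6: z=[-0.2754, -0.7618, -0.5864] o=[-0.0802, -1.0108, -0.1550] → [-0.3344, 0.0521, 0.0894, -0.2754, -0.7618, -0.5864]
q̇ = J⁺·V = [0.7210, 0.5080, 0.9290, -0.2120, -0.1300, 0.2600]

0.7210 0.5080 0.9290 -0.2120 -0.1300 0.2600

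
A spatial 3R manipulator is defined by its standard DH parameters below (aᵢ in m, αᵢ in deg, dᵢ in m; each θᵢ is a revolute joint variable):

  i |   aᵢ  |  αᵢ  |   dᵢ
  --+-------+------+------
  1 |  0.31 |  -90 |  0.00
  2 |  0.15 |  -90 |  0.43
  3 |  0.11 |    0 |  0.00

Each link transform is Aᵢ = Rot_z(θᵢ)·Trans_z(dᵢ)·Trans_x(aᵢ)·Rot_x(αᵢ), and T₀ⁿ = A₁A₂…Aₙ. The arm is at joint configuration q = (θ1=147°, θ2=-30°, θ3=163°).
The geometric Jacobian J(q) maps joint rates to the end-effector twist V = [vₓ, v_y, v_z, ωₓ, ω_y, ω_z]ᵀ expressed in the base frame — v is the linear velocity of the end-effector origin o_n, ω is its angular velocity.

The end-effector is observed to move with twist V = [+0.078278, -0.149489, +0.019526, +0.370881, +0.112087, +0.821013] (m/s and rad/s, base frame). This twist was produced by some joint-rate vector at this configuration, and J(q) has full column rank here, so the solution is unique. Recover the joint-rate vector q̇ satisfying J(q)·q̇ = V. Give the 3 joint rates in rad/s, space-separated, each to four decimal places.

o_n = [-0.5092, -0.1437, 0.0224]
J₁: ẑ×o_n = [0.1437, -0.5092, 0.0000], ω = ẑ
J2: z=[-0.5446, -0.8387, 0.0000] o=[-0.2600, 0.1688, 0.0000] → [-0.0188, 0.0122, -0.0388, -0.5446, -0.8387, 0.0000]
J3: z=[-0.4193, 0.2723, -0.8660] o=[-0.6031, -0.1210, 0.0750] → [-0.0339, -0.1034, -0.0161, -0.4193, 0.2723, -0.8660]
q̇ = J⁺·V = [0.3880, -0.2960, -0.5000]

0.3880 -0.2960 -0.5000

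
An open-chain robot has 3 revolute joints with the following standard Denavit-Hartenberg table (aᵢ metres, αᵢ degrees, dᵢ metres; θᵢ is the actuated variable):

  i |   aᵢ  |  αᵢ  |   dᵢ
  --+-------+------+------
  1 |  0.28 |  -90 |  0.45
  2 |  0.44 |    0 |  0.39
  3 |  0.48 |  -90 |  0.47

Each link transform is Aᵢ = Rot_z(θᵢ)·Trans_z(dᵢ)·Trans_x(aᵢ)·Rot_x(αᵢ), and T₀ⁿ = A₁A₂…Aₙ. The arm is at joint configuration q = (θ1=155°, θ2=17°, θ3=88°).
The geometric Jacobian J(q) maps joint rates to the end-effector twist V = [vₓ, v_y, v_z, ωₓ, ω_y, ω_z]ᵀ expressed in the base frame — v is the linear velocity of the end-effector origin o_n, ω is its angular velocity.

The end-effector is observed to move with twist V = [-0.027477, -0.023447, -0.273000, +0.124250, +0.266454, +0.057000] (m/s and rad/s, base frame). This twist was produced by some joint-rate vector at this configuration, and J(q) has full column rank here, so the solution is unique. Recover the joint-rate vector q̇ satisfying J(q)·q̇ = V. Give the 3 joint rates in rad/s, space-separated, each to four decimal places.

o_n = [-0.8860, -0.5358, -0.1423]
J₁: ẑ×o_n = [0.5358, -0.8860, 0.0000], ω = ẑ
J2: z=[-0.4226, -0.9063, 0.0000] o=[-0.2538, 0.1183, 0.4500] → [0.5368, -0.2503, -0.2965, -0.4226, -0.9063, 0.0000]
J3: z=[-0.4226, -0.9063, 0.0000] o=[-0.7999, -0.0573, 0.3214] → [0.4202, -0.1959, 0.1242, -0.4226, -0.9063, 0.0000]
q̇ = J⁺·V = [0.0570, 0.5620, -0.8560]

0.0570 0.5620 -0.8560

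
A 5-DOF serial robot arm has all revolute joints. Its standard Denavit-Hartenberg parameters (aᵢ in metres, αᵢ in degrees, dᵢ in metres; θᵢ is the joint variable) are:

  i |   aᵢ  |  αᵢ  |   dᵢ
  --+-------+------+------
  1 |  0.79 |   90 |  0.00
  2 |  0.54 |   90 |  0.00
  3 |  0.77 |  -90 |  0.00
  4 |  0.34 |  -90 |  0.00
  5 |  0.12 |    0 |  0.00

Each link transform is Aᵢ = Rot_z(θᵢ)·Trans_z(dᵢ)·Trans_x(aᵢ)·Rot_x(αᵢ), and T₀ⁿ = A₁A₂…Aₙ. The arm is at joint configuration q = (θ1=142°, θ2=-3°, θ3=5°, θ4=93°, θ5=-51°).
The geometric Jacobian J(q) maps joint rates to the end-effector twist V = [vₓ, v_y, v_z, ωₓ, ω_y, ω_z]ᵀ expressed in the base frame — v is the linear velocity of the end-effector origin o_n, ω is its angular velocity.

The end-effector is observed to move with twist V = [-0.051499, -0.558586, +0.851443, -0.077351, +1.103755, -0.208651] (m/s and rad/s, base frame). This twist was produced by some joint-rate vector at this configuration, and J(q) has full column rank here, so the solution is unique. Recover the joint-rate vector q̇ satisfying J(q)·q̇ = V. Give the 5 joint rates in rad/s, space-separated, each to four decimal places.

0.5070 0.7080 0.7170 0.0460 -0.7850

o_n = [-1.5474, 1.4096, 0.3475]
J₁: ẑ×o_n = [-1.4096, -1.5474, 0.0000], ω = ẑ
J2: z=[0.6157, 0.7880, 0.0000] o=[-0.6225, 0.4864, 0.0000] → [0.2739, -0.2140, 1.2972, 0.6157, 0.7880, 0.0000]
J3: z=[0.0412, -0.0322, -0.9986] o=[-1.0475, 0.8184, -0.0283] → [0.5783, 0.4838, 0.0083, 0.0412, -0.0322, -0.9986]
J4: z=[0.6819, 0.7314, 0.0046] o=[-1.6098, 1.3429, -0.0684] → [0.3039, -0.2833, -0.0001, 0.6819, 0.7314, 0.0046]
J5: z=[0.7314, -0.6819, -0.0002] o=[-1.6108, 1.3417, 0.2716] → [-0.0518, -0.0556, 0.0929, 0.7314, -0.6819, -0.0002]
q̇ = J⁺·V = [0.5070, 0.7080, 0.7170, 0.0460, -0.7850]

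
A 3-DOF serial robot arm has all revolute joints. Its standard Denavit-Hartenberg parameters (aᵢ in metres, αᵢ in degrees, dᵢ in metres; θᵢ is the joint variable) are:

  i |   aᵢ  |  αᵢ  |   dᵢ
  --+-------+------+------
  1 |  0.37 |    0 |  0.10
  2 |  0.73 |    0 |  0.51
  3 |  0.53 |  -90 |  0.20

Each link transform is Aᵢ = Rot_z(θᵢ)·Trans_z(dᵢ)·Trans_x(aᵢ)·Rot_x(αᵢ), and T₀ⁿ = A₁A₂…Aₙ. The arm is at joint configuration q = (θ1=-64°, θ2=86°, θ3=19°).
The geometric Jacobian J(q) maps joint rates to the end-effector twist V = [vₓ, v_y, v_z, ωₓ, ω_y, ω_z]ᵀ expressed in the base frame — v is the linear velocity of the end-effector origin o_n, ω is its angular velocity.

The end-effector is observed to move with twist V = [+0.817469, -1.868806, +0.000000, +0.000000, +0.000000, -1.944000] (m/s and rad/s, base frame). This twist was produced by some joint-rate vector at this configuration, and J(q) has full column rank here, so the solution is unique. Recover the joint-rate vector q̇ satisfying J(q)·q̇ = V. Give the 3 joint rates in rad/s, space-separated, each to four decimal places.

-0.7520 -0.6800 -0.5120

o_n = [1.2390, 0.2886, 0.8100]
J₁: ẑ×o_n = [-0.2886, 1.2390, 0.0000], ω = ẑ
J2: z=[0.0000, 0.0000, 1.0000] o=[0.1622, -0.3326, 0.1000] → [-0.6212, 1.0768, 0.0000, 0.0000, 0.0000, 1.0000]
J3: z=[0.0000, 0.0000, 1.0000] o=[0.8390, -0.0591, 0.6100] → [-0.3477, 0.4000, 0.0000, 0.0000, 0.0000, 1.0000]
q̇ = J⁺·V = [-0.7520, -0.6800, -0.5120]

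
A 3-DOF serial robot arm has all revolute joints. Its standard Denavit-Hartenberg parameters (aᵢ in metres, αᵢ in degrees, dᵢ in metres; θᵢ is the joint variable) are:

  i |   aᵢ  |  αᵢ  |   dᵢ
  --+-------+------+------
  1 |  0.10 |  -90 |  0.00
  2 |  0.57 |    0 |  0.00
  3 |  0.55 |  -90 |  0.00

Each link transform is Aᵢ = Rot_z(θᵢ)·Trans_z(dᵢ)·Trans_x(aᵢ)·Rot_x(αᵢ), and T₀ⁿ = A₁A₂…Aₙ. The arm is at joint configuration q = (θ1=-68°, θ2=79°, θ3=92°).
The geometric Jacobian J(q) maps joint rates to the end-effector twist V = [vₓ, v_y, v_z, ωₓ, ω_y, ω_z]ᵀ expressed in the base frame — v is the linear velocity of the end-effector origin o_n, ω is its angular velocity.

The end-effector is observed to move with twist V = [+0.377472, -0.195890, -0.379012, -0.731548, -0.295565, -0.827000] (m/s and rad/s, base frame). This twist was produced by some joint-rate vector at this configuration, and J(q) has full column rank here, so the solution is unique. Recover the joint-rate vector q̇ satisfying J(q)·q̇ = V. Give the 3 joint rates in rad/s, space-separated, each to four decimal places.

-0.8270 -0.4560 -0.3330

o_n = [-0.1253, 0.3101, -0.6456]
J₁: ẑ×o_n = [-0.3101, -0.1253, 0.0000], ω = ẑ
J2: z=[0.9272, 0.3746, 0.0000] o=[0.0375, -0.0927, 0.0000] → [-0.2418, 0.5986, 0.4345, 0.9272, 0.3746, 0.0000]
J3: z=[0.9272, 0.3746, 0.0000] o=[0.0782, -0.1936, -0.5595] → [-0.0322, 0.0798, 0.5432, 0.9272, 0.3746, 0.0000]
q̇ = J⁺·V = [-0.8270, -0.4560, -0.3330]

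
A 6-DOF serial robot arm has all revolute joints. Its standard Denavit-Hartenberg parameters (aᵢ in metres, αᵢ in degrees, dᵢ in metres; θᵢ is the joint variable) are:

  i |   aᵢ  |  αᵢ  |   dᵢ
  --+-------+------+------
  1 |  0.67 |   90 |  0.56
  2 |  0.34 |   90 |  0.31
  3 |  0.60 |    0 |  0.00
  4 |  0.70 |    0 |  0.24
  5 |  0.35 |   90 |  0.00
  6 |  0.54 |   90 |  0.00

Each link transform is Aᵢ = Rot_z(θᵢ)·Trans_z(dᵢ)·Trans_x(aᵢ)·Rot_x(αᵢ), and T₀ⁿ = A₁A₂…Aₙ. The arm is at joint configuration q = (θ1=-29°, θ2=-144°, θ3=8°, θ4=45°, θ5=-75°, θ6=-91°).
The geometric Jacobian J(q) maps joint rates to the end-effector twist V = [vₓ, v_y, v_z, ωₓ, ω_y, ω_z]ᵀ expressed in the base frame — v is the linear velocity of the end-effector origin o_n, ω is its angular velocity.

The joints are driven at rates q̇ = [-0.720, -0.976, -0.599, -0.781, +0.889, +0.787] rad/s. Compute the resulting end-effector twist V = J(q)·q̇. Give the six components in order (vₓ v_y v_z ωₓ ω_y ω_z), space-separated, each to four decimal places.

-1.5938 2.7307 0.4639 1.2880 1.2363 -0.9439

o_n = [-0.8423, -0.4763, -0.6649]
J₁: ẑ×o_n = [0.4763, -0.8423, 0.0000], ω = ẑ
J2: z=[-0.4848, -0.8746, 0.0000] o=[0.5860, -0.3248, 0.5600] → [1.0714, -0.5939, -1.1757, -0.4848, -0.8746, 0.0000]
J3: z=[-0.5141, 0.2850, 0.8090] o=[0.1951, -0.4626, 0.3602] → [-0.2810, -1.3663, 0.3027, -0.5141, 0.2850, 0.8090]
J4: z=[-0.5141, 0.2850, 0.8090] o=[-0.2658, -0.3026, 0.0109] → [-0.0520, -0.8139, 0.2536, -0.5141, 0.2850, 0.8090]
J5: z=[-0.5141, 0.2850, 0.8090] o=[-0.9583, -0.5579, -0.0425] → [-0.2434, -0.2261, -0.0750, -0.5141, 0.2850, 0.8090]
J6: z=[0.7146, 0.6640, 0.2202] o=[-1.1243, -0.3160, -0.2333] → [-0.2513, 0.3706, -0.3019, 0.7146, 0.6640, 0.2202]
V = J·q̇ = [-1.5938, 2.7307, 0.4639, 1.2880, 1.2363, -0.9439]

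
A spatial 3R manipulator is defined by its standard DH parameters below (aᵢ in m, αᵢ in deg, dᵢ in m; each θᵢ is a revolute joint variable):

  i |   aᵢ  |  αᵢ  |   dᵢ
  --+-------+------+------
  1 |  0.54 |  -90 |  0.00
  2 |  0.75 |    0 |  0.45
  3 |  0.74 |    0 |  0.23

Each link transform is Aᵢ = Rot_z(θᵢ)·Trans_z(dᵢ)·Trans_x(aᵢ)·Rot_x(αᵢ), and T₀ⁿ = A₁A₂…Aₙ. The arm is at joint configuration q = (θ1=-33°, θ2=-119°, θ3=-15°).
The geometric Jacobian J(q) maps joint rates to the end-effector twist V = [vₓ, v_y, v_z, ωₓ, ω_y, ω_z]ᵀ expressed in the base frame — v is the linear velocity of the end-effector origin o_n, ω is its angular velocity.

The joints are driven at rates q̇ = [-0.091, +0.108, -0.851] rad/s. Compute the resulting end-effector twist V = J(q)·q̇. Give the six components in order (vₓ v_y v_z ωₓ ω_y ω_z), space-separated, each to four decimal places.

-0.2037 0.1689 -0.3427 -0.4047 -0.6231 -0.0910

o_n = [0.0872, 0.7542, 1.1883]
J₁: ẑ×o_n = [-0.7542, 0.0872, 0.0000], ω = ẑ
J2: z=[0.5446, 0.8387, 0.0000] o=[0.4529, -0.2941, 0.0000] → [0.9966, -0.6472, 0.8777, 0.5446, 0.8387, 0.0000]
J3: z=[0.5446, 0.8387, 0.0000] o=[0.3930, 0.2813, 0.6560] → [0.4464, -0.2899, 0.5140, 0.5446, 0.8387, 0.0000]
V = J·q̇ = [-0.2037, 0.1689, -0.3427, -0.4047, -0.6231, -0.0910]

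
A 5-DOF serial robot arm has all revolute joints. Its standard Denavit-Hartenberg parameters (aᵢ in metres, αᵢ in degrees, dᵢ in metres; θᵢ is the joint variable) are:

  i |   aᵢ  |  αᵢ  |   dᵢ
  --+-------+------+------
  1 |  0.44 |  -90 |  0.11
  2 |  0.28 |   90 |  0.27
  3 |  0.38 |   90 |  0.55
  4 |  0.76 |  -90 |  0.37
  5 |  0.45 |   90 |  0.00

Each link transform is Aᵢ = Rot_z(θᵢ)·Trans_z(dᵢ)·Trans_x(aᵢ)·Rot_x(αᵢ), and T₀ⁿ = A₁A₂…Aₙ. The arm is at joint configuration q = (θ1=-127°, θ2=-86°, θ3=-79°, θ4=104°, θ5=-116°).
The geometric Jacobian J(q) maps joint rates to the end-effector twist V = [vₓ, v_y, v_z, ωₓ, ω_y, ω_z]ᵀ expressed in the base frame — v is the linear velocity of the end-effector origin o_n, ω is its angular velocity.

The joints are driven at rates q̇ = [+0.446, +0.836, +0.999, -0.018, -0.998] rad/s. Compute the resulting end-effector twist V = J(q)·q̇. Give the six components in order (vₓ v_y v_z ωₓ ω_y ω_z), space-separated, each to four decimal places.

o_n = [0.3178, 0.6165, -0.2462]
J₁: ẑ×o_n = [-0.6165, 0.3178, 0.0000], ω = ẑ
J2: z=[0.7986, -0.6018, 0.0000] o=[-0.2648, -0.3514, 0.1100] → [0.2144, 0.2845, 1.1236, 0.7986, -0.6018, 0.0000]
J3: z=[0.6003, 0.7967, 0.0698] o=[-0.0609, -0.5295, 0.3893] → [-0.5862, 0.4079, 0.3862, 0.6003, 0.7967, 0.0698]
J4: z=[-0.1112, 0.1695, -0.9792] o=[-0.0317, 0.1291, 0.5000] → [0.3507, -0.4252, -0.1134, -0.1112, 0.1695, -0.9792]
J5: z=[0.6232, -0.7556, -0.2016] o=[0.5155, 0.6727, 0.1541] → [0.2912, 0.2893, -0.1844, 0.6232, -0.7556, -0.2016]
V = J·q̇ = [-0.9783, 0.5060, 1.5112, 0.6474, 1.0438, 0.7345]

-0.9783 0.5060 1.5112 0.6474 1.0438 0.7345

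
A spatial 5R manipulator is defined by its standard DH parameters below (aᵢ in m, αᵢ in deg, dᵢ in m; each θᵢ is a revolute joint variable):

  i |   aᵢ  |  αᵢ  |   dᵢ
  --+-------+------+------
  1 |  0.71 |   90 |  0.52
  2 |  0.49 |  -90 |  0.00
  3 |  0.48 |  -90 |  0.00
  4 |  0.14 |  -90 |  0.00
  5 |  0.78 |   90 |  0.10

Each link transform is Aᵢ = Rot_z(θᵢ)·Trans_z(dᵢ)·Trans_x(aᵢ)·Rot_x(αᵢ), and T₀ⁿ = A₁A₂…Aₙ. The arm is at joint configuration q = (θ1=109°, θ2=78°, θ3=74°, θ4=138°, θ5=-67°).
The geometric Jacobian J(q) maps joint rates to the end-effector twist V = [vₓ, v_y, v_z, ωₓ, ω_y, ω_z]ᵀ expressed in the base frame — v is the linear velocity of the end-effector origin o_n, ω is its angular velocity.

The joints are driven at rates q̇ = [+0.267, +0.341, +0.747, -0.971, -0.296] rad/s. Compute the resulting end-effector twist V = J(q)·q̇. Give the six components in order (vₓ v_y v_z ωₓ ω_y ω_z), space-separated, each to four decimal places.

-0.1828 0.1483 -0.1751 0.4964 -0.1570 1.3430

o_n = [-0.5524, 0.7527, 0.3000]
J₁: ẑ×o_n = [-0.7527, -0.5524, 0.0000], ω = ẑ
J2: z=[0.9455, 0.3256, 0.0000] o=[-0.2312, 0.6713, 0.5200] → [-0.0716, 0.2080, 0.1815, 0.9455, 0.3256, 0.0000]
J3: z=[0.3185, -0.9249, 0.2079] o=[-0.2643, 0.7676, 0.9993] → [0.6498, 0.1628, -0.2712, 0.3185, -0.9249, 0.2079]
J4: z=[-0.1956, -0.2787, -0.9403] o=[-0.7095, 0.6434, 1.1287] → [0.3337, -0.3098, 0.0224, -0.1956, -0.2787, -0.9403]
J5: z=[0.8573, -0.5142, -0.0259] o=[-0.6429, 0.7570, 1.0812] → [0.4015, 0.6673, 0.0428, 0.8573, -0.5142, -0.0259]
V = J·q̇ = [-0.1828, 0.1483, -0.1751, 0.4964, -0.1570, 1.3430]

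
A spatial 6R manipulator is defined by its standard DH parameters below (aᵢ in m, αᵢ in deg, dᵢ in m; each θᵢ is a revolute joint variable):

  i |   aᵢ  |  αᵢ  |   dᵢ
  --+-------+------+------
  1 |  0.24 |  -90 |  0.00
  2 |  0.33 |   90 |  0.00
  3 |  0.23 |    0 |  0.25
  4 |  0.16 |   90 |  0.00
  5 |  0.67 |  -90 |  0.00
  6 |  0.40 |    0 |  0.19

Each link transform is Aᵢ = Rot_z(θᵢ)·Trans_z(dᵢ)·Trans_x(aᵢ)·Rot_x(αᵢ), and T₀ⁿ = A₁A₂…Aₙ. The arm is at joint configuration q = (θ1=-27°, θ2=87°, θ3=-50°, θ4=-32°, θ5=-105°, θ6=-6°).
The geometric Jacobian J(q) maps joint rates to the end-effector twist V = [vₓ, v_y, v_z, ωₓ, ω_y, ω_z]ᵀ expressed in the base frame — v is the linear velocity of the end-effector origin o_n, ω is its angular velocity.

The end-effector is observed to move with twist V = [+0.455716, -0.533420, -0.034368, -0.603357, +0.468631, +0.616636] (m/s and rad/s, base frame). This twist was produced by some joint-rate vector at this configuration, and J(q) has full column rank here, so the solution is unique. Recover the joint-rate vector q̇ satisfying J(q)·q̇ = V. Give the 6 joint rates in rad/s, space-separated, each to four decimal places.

o_n = [-0.6172, 0.0356, -0.4886]
J₁: ẑ×o_n = [-0.0356, -0.6172, 0.0000], ω = ẑ
J2: z=[0.4540, 0.8910, 0.0000] o=[0.2138, -0.1090, 0.0000] → [-0.4354, 0.2218, 0.8061, 0.4540, 0.8910, 0.0000]
J3: z=[0.8898, -0.4534, 0.0523] o=[0.2292, -0.1168, -0.3295] → [0.0642, 0.0973, -0.2482, 0.8898, -0.4534, 0.0523]
J4: z=[0.8898, -0.4534, 0.0523] o=[0.3786, -0.3906, -0.4641] → [-0.0112, -0.0303, -0.0722, 0.8898, -0.4534, 0.0523]
J5: z=[-0.1094, -0.1005, 0.9889] o=[0.3077, -0.5323, -0.4863] → [-0.5614, -0.9149, -0.1550, -0.1094, -0.1005, 0.9889]
J6: z=[-0.6583, -0.7381, -0.1478] o=[-0.1913, -0.0854, -0.4961] → [0.0124, 0.0679, -0.3940, -0.6583, -0.7381, -0.1478]
q̇ = J⁺·V = [0.8500, -0.8200, -0.7100, -0.3000, -0.3260, -0.9600]

0.8500 -0.8200 -0.7100 -0.3000 -0.3260 -0.9600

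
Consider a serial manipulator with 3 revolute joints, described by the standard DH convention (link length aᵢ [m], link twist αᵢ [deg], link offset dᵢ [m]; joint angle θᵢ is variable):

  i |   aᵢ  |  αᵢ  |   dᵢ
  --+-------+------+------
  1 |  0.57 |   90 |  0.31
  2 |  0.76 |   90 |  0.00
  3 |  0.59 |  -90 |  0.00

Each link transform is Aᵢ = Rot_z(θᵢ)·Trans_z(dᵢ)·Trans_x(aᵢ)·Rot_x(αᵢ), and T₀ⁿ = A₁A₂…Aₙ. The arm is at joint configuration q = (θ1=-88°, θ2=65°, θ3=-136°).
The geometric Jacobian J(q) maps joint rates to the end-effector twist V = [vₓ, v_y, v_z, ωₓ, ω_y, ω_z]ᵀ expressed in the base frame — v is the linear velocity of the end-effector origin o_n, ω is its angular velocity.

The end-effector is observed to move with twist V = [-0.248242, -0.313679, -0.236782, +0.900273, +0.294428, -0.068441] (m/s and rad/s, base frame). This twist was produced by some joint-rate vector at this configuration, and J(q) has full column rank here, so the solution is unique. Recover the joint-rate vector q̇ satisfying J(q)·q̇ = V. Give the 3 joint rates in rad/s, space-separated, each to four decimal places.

-0.1910 -0.9100 -0.2900

o_n = [0.4344, -0.6971, 0.6141]
J₁: ẑ×o_n = [0.6971, 0.4344, -0.0000], ω = ẑ
J2: z=[-0.9994, -0.0349, 0.0000] o=[0.0199, -0.5697, 0.3100] → [-0.0106, 0.3040, 0.1418, -0.9994, -0.0349, 0.0000]
J3: z=[0.0316, -0.9058, -0.4226] o=[0.0311, -0.8906, 0.9988] → [0.4302, -0.1583, 0.3714, 0.0316, -0.9058, -0.4226]
q̇ = J⁺·V = [-0.1910, -0.9100, -0.2900]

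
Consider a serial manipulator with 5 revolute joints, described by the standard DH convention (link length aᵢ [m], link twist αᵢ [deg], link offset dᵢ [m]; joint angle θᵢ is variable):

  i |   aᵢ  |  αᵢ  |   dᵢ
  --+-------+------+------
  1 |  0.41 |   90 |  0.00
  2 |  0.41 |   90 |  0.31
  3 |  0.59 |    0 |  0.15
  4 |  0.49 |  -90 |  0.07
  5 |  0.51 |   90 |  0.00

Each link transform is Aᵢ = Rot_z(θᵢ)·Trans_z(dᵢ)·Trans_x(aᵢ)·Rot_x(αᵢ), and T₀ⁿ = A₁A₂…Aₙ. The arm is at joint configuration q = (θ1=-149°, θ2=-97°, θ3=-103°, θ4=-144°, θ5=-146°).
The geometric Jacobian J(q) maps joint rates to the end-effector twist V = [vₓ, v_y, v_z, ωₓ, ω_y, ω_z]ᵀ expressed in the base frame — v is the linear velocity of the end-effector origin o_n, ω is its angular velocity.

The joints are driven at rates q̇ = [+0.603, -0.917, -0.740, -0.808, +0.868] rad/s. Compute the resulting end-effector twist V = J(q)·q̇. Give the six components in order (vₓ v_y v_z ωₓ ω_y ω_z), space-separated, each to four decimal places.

0.2933 0.6899 0.9558 -0.7535 -1.9182 1.2074

o_n = [0.2092, -0.1112, -0.1876]
J₁: ẑ×o_n = [0.1112, 0.2092, -0.0000], ω = ẑ
J2: z=[-0.5150, 0.8572, 0.0000] o=[-0.3514, -0.2112, 0.0000] → [-0.1608, -0.0966, -0.5320, -0.5150, 0.8572, 0.0000]
J3: z=[0.8508, 0.5112, 0.1219] o=[-0.4683, 0.0803, -0.4069] → [0.1355, -0.1041, -0.5092, 0.8508, 0.5112, 0.1219]
J4: z=[0.8508, 0.5112, 0.1219] o=[-0.0584, -0.3441, -0.2569] → [0.0071, -0.0264, 0.0614, 0.8508, 0.5112, 0.1219]
J5: z=[0.1051, -0.3927, 0.9136] o=[-0.2512, 0.0663, -0.0584] → [0.2129, 0.4342, 0.1621, 0.1051, -0.3927, 0.9136]
V = J·q̇ = [0.2933, 0.6899, 0.9558, -0.7535, -1.9182, 1.2074]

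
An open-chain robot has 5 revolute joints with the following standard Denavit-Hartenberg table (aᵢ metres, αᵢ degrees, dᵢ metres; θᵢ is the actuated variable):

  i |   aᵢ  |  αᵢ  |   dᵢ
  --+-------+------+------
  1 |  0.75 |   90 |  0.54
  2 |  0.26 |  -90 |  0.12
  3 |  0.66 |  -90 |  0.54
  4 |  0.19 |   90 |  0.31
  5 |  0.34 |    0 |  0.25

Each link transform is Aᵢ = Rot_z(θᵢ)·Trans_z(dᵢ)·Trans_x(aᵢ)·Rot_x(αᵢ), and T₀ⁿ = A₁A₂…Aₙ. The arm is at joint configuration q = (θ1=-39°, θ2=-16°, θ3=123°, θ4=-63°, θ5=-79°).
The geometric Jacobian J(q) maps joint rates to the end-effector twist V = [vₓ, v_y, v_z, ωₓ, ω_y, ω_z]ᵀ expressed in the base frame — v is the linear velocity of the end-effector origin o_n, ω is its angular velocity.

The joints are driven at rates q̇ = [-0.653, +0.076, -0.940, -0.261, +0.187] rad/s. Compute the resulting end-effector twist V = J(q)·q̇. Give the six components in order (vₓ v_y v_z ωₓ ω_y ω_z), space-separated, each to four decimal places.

o_n = [0.9801, -0.3347, 1.3923]
J₁: ẑ×o_n = [0.3347, 0.9801, -0.0000], ω = ẑ
J2: z=[-0.6293, -0.7771, 0.0000] o=[0.5829, -0.4720, 0.5400] → [-0.6624, 0.5364, 0.2223, -0.6293, -0.7771, 0.0000]
J3: z=[0.2142, -0.1735, 0.9613] o=[0.7016, -0.7225, 0.4683] → [-0.5331, 0.0698, 0.1314, 0.2142, -0.1735, 0.9613]
J4: z=[-0.9693, 0.0841, 0.2312] o=[0.8971, -0.1686, 1.0865] → [0.0641, 0.3156, 0.1540, -0.9693, 0.0841, 0.2312]
J5: z=[-0.0105, -0.9530, 0.3026] o=[0.6433, -0.0872, 1.3338] → [0.0191, 0.1025, 0.3236, -0.0105, -0.9530, 0.3026]
V = J·q̇ = [0.2191, -0.7281, -0.0863, 0.0018, -0.0962, -1.5603]

0.2191 -0.7281 -0.0863 0.0018 -0.0962 -1.5603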